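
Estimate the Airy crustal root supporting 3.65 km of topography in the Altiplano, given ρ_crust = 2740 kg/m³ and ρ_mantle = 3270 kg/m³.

In Airy isostatic equilibrium: the weight of the topography is balanced by the buoyancy of the root, ρ_c h = (ρ_m − ρ_c) r.
r = h · ρ_c / (ρ_m − ρ_c) = 3.65 km × 2740 / (3270 − 2740) = 18.9 km.

18.9 km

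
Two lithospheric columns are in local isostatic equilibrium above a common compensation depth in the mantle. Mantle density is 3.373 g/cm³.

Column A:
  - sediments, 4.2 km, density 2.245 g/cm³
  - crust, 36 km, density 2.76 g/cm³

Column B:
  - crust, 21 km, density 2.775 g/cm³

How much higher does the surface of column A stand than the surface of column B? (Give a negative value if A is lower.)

For any compensation level in the mantle, the mantle terms cancel and isostasy reduces to e = (Σt_A − Σt_B) − (Σ(ρt)_A − Σ(ρt)_B) / ρ_m.
Σt_A = 40.2 km; Σt_B = 21 km; Σ(ρt)_A = 108.789; Σ(ρt)_B = 58.275 (in km·g/cm³).
e = (40.2 − 21) − (108.789 − 58.275) / 3.373 = 4.22 km.

4.22 km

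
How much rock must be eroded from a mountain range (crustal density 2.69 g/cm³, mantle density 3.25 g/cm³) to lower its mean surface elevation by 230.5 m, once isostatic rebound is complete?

Net drop Δ = e − u = e − e ρ_c/ρ_m = e (ρ_m − ρ_c)/ρ_m.
e = Δ ρ_m/(ρ_m − ρ_c) = 230.5 m × 3.25/0.56 = 1340 m.

1340 m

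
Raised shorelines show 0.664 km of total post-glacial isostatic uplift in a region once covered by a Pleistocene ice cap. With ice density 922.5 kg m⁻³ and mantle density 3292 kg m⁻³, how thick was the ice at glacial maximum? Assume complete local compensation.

u = t ρ_ice/ρ_m → t = u ρ_m/ρ_ice = 0.664 km × 3292/922.5 = 2.37 km.

2.37 km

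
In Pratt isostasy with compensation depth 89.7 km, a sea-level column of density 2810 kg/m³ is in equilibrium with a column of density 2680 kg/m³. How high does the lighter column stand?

4.35 km

ρ_ref D = ρ (D + h) → h = D (ρ_ref − ρ)/ρ.
h = 89.7 km × (2810 − 2680)/2680 = 4.35 km.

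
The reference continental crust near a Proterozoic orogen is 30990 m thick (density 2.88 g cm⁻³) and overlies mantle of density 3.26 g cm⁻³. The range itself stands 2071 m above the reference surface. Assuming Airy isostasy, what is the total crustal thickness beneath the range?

Root depth r = h ρ_c / (ρ_m − ρ_c) = 2071 m × 2.88 / 0.38 = 15700 m.
Total thickness = T + h + r = 30990 m + 2071 m + 15700 m = 48800 m.

48800 m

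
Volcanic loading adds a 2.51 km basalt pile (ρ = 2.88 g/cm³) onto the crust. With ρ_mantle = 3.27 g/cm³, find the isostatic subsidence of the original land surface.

2.21 km

Subaerial loading: s = t ρ_load / ρ_m.
s = 2.51 km × 2.88/3.27 = 2.21 km.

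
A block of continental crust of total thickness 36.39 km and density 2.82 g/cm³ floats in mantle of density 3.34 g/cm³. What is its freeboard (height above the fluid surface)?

Floating equilibrium: submerged depth d = t ρ_obj/ρ_fluid = 36.39 km × 2.82/3.34 = 30.72 km.
Freeboard = t − d = 36.39 km − 30.72 km = 5.67 km.

5.67 km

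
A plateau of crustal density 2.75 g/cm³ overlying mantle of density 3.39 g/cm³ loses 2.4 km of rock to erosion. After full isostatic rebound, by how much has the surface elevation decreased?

Rebound u = e ρ_c/ρ_m = 2.4 km × 2.75/3.39 = 1.947 km.
Net surface drop = e − u = 2.4 km − 1.947 km = e (ρ_m − ρ_c)/ρ_m = 0.453 km.

0.453 km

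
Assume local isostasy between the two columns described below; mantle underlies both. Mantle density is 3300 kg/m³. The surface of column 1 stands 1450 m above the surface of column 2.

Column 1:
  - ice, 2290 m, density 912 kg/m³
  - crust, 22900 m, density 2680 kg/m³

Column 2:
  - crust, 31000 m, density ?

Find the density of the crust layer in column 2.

2820 kg/m³

Take the compensation level at the base of the deeper column (depth z_c below the surface of column 1) and equate Σ ρ_i t_i down to z_c; mantle fills any gap and the z_c terms cancel.
Column 1: 2290×912 + 22900×2680 + (z_c − 25190)×3300
Column 2: 1450×0 + 31000×ρ + (z_c − 1450 − 31000)×3300
The z_c×3300 term appears on both sides and cancels. Collect the known terms of each column as K = Σ(ρt)_known − 3300 × (depth of known layers): K_1 = 63460480 − 3300×25190 = −19666520; K_2 = 0 − 3300×(1450 + 31000) = −107085000.
Balance: K_1 = K_2 + 31000×ρ, so ρ = (K_1 − K_2)/31000 = 87418500/31000 = 2820 kg/m³.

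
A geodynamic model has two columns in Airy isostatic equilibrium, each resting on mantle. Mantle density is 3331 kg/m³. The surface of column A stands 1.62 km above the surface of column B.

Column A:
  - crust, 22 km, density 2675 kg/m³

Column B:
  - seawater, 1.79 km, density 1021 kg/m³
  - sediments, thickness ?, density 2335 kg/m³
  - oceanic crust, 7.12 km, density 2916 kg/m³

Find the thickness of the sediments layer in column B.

1.95 km

Take the compensation level at the base of the deeper column (depth z_c below the surface of column A) and equate Σ ρ_i t_i down to z_c; mantle fills any gap and the z_c terms cancel.
Column A: 22×2675 + (z_c − 22)×3331
Column B: 1.62×0 + 1.79×1021 + x×2335 + 7.12×2916 + (z_c − 1.62 − 8.91 − x)×3331
The z_c×3331 term appears on both sides and cancels. Collect the known terms of each column as K = Σ(ρt)_known − 3331 × (depth of known layers): K_A = 58850 − 3331×22 = −14432; K_B = 22589.51 − 3331×(1.62 + 8.91) = −12485.92.
Balance: K_A = K_B − x×(3331 − 2335), so x = (K_B − K_A)/(3331 − 2335) = 1946.08/996 = 1.95 km.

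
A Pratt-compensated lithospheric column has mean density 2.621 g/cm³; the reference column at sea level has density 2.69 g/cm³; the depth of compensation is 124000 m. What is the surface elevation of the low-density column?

ρ_ref D = ρ (D + h) → h = D (ρ_ref − ρ)/ρ.
h = 124000 m × (2.69 − 2.621)/2.621 = 3260 m.

3260 m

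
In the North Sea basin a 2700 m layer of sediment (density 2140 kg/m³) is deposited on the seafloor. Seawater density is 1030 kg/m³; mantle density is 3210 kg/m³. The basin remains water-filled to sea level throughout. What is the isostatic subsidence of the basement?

1370 m

Submarine loading: the sediment displaces seawater, and the subsidence is in turn flooded, so s (ρ_m − ρ_w) = t (ρ_sed − ρ_w).
s = 2700 m × (2140 − 1030) / (3210 − 1030) = 1370 m.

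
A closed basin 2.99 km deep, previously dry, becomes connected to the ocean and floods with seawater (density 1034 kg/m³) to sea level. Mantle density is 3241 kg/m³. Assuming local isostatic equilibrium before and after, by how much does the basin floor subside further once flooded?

1.4 km

After flooding the water column is d + s deep. Its weight must equal the weight of mantle displaced by the extra subsidence s: (d + s) ρ_w = s ρ_m.
s = d ρ_w / (ρ_m − ρ_w) = 2.99 km × 1034/(3241 − 1034) = 1.4 km.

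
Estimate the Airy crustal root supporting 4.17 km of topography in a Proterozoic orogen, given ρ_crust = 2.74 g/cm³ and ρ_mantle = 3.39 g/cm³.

17.6 km

In Airy isostatic equilibrium: the weight of the topography is balanced by the buoyancy of the root, ρ_c h = (ρ_m − ρ_c) r.
r = h · ρ_c / (ρ_m − ρ_c) = 4.17 km × 2.74 / (3.39 − 2.74) = 17.6 km.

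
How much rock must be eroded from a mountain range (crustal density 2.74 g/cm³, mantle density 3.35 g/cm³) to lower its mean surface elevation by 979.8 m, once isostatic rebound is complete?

Net drop Δ = e − u = e − e ρ_c/ρ_m = e (ρ_m − ρ_c)/ρ_m.
e = Δ ρ_m/(ρ_m − ρ_c) = 979.8 m × 3.35/0.61 = 5380 m.

5380 m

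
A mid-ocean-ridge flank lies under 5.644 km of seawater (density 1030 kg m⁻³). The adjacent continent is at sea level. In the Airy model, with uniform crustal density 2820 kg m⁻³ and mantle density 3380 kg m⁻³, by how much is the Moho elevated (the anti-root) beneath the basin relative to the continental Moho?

For local isostatic compensation: replacing crust with seawater at the top is compensated by replacing crust with mantle at the base: d (ρ_c − ρ_w) = a (ρ_m − ρ_c).
a = d (ρ_c − ρ_w)/(ρ_m − ρ_c) = 5.644 km × 1790/560 = 18 km.

18 km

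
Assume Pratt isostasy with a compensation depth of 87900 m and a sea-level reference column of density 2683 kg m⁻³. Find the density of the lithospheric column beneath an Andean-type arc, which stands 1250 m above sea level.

2650 kg m⁻³

Pratt balance: ρ_ref D = ρ (D + h).
ρ = ρ_ref D/(D + h) = 2683 × 87900 m/(87900 m + 1250 m) = 2650 kg m⁻³.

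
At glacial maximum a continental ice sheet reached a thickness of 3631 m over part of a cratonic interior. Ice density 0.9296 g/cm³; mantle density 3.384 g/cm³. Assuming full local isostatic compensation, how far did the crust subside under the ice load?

Equating mass per unit area of the two columns: the ice load ρ_ice t is balanced by mantle displaced below, ρ_m s.
s = t ρ_ice / ρ_m = 3631 m × 0.9296/3.384 = 997 m.

997 m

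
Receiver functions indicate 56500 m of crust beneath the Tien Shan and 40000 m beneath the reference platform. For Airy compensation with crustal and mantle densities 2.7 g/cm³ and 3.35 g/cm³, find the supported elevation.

Excess crust Δ = 56500 m − 40000 m = 16500 m, split between elevation h and root r with h + r = Δ.
Airy balance ρ_c h = (ρ_m − ρ_c) r gives r = h ρ_c/(ρ_m − ρ_c), so h (1 + ρ_c/(ρ_m − ρ_c)) = Δ, i.e. h = Δ (ρ_m − ρ_c)/ρ_m.
h = 16500 m × 0.65/3.35 = 3200 m.

3200 m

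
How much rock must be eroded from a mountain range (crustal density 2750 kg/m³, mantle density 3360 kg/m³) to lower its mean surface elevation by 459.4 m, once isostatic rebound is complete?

2530 m

Net drop Δ = e − u = e − e ρ_c/ρ_m = e (ρ_m − ρ_c)/ρ_m.
e = Δ ρ_m/(ρ_m − ρ_c) = 459.4 m × 3360/610 = 2530 m.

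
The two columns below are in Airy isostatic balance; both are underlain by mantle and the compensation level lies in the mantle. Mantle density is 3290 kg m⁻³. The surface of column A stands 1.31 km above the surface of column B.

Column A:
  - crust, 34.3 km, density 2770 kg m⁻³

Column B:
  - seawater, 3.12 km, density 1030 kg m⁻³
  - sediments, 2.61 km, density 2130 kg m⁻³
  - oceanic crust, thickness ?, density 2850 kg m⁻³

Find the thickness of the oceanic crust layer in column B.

Take the compensation level at the base of the deeper column (depth z_c below the surface of column A) and equate Σ ρ_i t_i down to z_c; mantle fills any gap and the z_c terms cancel.
Column A: 34.3×2770 + (z_c − 34.3)×3290
Column B: 1.31×0 + 3.12×1030 + 2.61×2130 + x×2850 + (z_c − 1.31 − 5.73 − x)×3290
The z_c×3290 term appears on both sides and cancels. Collect the known terms of each column as K = Σ(ρt)_known − 3290 × (depth of known layers): K_A = 95011 − 3290×34.3 = −17836; K_B = 8772.9 − 3290×(1.31 + 5.73) = −14388.7.
Balance: K_A = K_B − x×(3290 − 2850), so x = (K_B − K_A)/(3290 − 2850) = 3447.3/440 = 7.83 km.

7.83 km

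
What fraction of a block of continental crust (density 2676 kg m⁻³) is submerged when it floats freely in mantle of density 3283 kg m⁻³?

0.815

Submerged fraction = ρ_obj/ρ_fluid = 2676/3283 = 0.815.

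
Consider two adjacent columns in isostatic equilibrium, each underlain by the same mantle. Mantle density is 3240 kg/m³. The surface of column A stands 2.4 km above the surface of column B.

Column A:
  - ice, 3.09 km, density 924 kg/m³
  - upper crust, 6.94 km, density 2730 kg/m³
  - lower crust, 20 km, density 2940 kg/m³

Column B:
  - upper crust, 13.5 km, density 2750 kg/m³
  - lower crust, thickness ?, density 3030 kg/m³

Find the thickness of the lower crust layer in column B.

11 km

Take the compensation level at the base of the deeper column (depth z_c below the surface of column A) and equate Σ ρ_i t_i down to z_c; mantle fills any gap and the z_c terms cancel.
Column A: 3.09×924 + 6.94×2730 + 20×2940 + (z_c − 30.03)×3240
Column B: 2.4×0 + 13.5×2750 + x×3030 + (z_c − 2.4 − 13.5 − x)×3240
The z_c×3240 term appears on both sides and cancels. Collect the known terms of each column as K = Σ(ρt)_known − 3240 × (depth of known layers): K_A = 80601.36 − 3240×30.03 = −16695.84; K_B = 37125 − 3240×(2.4 + 13.5) = −14391.
Balance: K_A = K_B − x×(3240 − 3030), so x = (K_B − K_A)/(3240 − 3030) = 2304.84/210 = 11 km.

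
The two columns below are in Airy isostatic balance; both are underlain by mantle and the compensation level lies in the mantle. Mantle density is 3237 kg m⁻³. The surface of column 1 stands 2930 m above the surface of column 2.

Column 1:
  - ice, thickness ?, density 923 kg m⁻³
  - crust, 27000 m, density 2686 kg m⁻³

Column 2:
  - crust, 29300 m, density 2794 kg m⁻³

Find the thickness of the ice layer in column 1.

Take the compensation level at the base of the deeper column (depth z_c below the surface of column 1) and equate Σ ρ_i t_i down to z_c; mantle fills any gap and the z_c terms cancel.
Column 1: x×923 + 27000×2686 + (z_c − 27000 − x)×3237
Column 2: 2930×0 + 29300×2794 + (z_c − 2930 − 29300)×3237
The z_c×3237 term appears on both sides and cancels. Collect the known terms of each column as K = Σ(ρt)_known − 3237 × (depth of known layers): K_1 = 72522000 − 3237×27000 = −14877000; K_2 = 81864200 − 3237×(2930 + 29300) = −22464310.
Balance: K_1 − x×(3237 − 923) = K_2, so x = (K_1 − K_2)/(3237 − 923) = 7587310/2314 = 3280 m.

3280 m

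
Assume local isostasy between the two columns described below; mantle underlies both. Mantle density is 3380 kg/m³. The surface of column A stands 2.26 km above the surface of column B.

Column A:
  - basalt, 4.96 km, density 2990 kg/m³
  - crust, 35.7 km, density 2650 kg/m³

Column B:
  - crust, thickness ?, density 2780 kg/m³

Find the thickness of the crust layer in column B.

33.9 km

Take the compensation level at the base of the deeper column (depth z_c below the surface of column A) and equate Σ ρ_i t_i down to z_c; mantle fills any gap and the z_c terms cancel.
Column A: 4.96×2990 + 35.7×2650 + (z_c − 40.66)×3380
Column B: 2.26×0 + x×2780 + (z_c − 2.26 − 0 − x)×3380
The z_c×3380 term appears on both sides and cancels. Collect the known terms of each column as K = Σ(ρt)_known − 3380 × (depth of known layers): K_A = 109435.4 − 3380×40.66 = −27995.4; K_B = 0 − 3380×(2.26 + 0) = −7638.8.
Balance: K_A = K_B − x×(3380 − 2780), so x = (K_B − K_A)/(3380 − 2780) = 20356.6/600 = 33.9 km.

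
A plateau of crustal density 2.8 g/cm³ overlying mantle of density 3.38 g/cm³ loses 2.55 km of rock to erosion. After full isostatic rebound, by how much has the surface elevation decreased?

0.438 km

Rebound u = e ρ_c/ρ_m = 2.55 km × 2.8/3.38 = 2.112 km.
Net surface drop = e − u = 2.55 km − 2.112 km = e (ρ_m − ρ_c)/ρ_m = 0.438 km.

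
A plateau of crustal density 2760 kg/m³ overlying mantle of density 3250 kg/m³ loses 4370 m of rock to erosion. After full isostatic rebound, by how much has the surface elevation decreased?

Rebound u = e ρ_c/ρ_m = 4370 m × 2760/3250 = 3711 m.
Net surface drop = e − u = 4370 m − 3711 m = e (ρ_m − ρ_c)/ρ_m = 659 m.

659 m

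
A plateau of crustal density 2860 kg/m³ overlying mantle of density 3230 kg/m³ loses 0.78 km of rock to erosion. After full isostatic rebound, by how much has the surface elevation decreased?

0.0893 km

Rebound u = e ρ_c/ρ_m = 0.78 km × 2860/3230 = 0.6907 km.
Net surface drop = e − u = 0.78 km − 0.6907 km = e (ρ_m − ρ_c)/ρ_m = 0.0893 km.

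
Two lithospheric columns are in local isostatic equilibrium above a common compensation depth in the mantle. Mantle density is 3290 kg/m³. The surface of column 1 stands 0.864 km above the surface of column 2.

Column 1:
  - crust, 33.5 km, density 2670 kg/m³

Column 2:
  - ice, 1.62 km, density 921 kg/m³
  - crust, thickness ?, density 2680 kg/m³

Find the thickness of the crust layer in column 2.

23.1 km

Take the compensation level at the base of the deeper column (depth z_c below the surface of column 1) and equate Σ ρ_i t_i down to z_c; mantle fills any gap and the z_c terms cancel.
Column 1: 33.5×2670 + (z_c − 33.5)×3290
Column 2: 0.864×0 + 1.62×921 + x×2680 + (z_c − 0.864 − 1.62 − x)×3290
The z_c×3290 term appears on both sides and cancels. Collect the known terms of each column as K = Σ(ρt)_known − 3290 × (depth of known layers): K_1 = 89445 − 3290×33.5 = −20770; K_2 = 1492.02 − 3290×(0.864 + 1.62) = −6680.34.
Balance: K_1 = K_2 − x×(3290 − 2680), so x = (K_2 − K_1)/(3290 − 2680) = 14089.7/610 = 23.1 km.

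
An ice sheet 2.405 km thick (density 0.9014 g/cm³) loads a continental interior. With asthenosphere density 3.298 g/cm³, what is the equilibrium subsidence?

Isostatic balance requires: the ice load ρ_ice t is balanced by mantle displaced below, ρ_m s.
s = t ρ_ice / ρ_m = 2.405 km × 0.9014/3.298 = 0.657 km.

0.657 km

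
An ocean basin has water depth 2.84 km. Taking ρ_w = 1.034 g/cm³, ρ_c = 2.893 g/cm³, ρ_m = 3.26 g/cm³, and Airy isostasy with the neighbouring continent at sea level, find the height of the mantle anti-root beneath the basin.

14.4 km

In Airy isostatic equilibrium: replacing crust with seawater at the top is compensated by replacing crust with mantle at the base: d (ρ_c − ρ_w) = a (ρ_m − ρ_c).
a = d (ρ_c − ρ_w)/(ρ_m − ρ_c) = 2.84 km × 1.859/0.367 = 14.4 km.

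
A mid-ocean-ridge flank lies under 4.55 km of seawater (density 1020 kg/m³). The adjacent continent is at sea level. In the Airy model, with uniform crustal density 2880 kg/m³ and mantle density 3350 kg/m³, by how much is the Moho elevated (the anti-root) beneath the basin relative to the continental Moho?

For local isostatic compensation: replacing crust with seawater at the top is compensated by replacing crust with mantle at the base: d (ρ_c − ρ_w) = a (ρ_m − ρ_c).
a = d (ρ_c − ρ_w)/(ρ_m − ρ_c) = 4.55 km × 1860/470 = 18 km.

18 km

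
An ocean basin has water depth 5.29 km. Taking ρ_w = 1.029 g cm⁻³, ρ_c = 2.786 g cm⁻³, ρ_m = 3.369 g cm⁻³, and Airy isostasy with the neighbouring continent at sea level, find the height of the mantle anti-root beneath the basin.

By Archimedes' principle applied to the lithosphere: replacing crust with seawater at the top is compensated by replacing crust with mantle at the base: d (ρ_c − ρ_w) = a (ρ_m − ρ_c).
a = d (ρ_c − ρ_w)/(ρ_m − ρ_c) = 5.29 km × 1.757/0.583 = 15.9 km.

15.9 km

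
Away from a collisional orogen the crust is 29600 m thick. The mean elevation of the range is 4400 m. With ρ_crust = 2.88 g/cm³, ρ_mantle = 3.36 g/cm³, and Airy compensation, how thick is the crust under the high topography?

60400 m

Root depth r = h ρ_c / (ρ_m − ρ_c) = 4400 m × 2.88 / 0.48 = 26400 m.
Total thickness = T + h + r = 29600 m + 4400 m + 26400 m = 60400 m.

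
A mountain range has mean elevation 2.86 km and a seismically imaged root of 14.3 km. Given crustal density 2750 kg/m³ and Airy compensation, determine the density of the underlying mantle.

Airy balance: ρ_c h = (ρ_m − ρ_c) r → ρ_m = ρ_c (1 + h/r).
ρ_m = 2750 × (1 + 2.86 km/14.3 km) = 3300 kg/m³.

3300 kg/m³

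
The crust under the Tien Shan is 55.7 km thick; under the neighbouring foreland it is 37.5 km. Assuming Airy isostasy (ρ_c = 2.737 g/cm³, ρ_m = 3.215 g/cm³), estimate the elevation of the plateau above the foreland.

Excess crust Δ = 55.7 km − 37.5 km = 18.2 km, split between elevation h and root r with h + r = Δ.
Airy balance ρ_c h = (ρ_m − ρ_c) r gives r = h ρ_c/(ρ_m − ρ_c), so h (1 + ρ_c/(ρ_m − ρ_c)) = Δ, i.e. h = Δ (ρ_m − ρ_c)/ρ_m.
h = 18.2 km × 0.478/3.215 = 2.71 km.

2.71 km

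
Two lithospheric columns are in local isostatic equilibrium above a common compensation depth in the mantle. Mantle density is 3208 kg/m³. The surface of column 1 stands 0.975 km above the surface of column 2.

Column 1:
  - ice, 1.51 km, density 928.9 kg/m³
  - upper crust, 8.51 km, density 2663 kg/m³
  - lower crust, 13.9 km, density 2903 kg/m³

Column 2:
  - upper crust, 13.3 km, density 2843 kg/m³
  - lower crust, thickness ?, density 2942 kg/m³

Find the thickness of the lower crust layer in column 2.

Take the compensation level at the base of the deeper column (depth z_c below the surface of column 1) and equate Σ ρ_i t_i down to z_c; mantle fills any gap and the z_c terms cancel.
Column 1: 1.51×928.9 + 8.51×2663 + 13.9×2903 + (z_c − 23.92)×3208
Column 2: 0.975×0 + 13.3×2843 + x×2942 + (z_c − 0.975 − 13.3 − x)×3208
The z_c×3208 term appears on both sides and cancels. Collect the known terms of each column as K = Σ(ρt)_known − 3208 × (depth of known layers): K_1 = 64416.469 − 3208×23.92 = −12318.891; K_2 = 37811.9 − 3208×(0.975 + 13.3) = −7982.3.
Balance: K_1 = K_2 − x×(3208 − 2942), so x = (K_2 − K_1)/(3208 − 2942) = 4336.59/266 = 16.3 km.

16.3 km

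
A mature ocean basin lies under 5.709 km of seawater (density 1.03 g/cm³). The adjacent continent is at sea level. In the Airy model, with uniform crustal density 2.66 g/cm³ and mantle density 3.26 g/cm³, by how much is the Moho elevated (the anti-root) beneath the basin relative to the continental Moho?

15.5 km

In Airy isostatic equilibrium: replacing crust with seawater at the top is compensated by replacing crust with mantle at the base: d (ρ_c − ρ_w) = a (ρ_m − ρ_c).
a = d (ρ_c − ρ_w)/(ρ_m − ρ_c) = 5.709 km × 1.63/0.6 = 15.5 km.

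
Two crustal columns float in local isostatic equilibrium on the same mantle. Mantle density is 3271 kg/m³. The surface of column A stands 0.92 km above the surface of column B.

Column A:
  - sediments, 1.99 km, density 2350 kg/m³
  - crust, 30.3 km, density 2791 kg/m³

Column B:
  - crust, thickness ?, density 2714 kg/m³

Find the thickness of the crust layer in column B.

24 km

Take the compensation level at the base of the deeper column (depth z_c below the surface of column A) and equate Σ ρ_i t_i down to z_c; mantle fills any gap and the z_c terms cancel.
Column A: 1.99×2350 + 30.3×2791 + (z_c − 32.29)×3271
Column B: 0.92×0 + x×2714 + (z_c − 0.92 − 0 − x)×3271
The z_c×3271 term appears on both sides and cancels. Collect the known terms of each column as K = Σ(ρt)_known − 3271 × (depth of known layers): K_A = 89243.8 − 3271×32.29 = −16376.79; K_B = 0 − 3271×(0.92 + 0) = −3009.32.
Balance: K_A = K_B − x×(3271 − 2714), so x = (K_B − K_A)/(3271 − 2714) = 13367.5/557 = 24 km.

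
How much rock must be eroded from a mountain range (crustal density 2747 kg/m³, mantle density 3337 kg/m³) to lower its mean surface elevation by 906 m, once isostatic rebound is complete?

5120 m

Net drop Δ = e − u = e − e ρ_c/ρ_m = e (ρ_m − ρ_c)/ρ_m.
e = Δ ρ_m/(ρ_m − ρ_c) = 906 m × 3337/590 = 5120 m.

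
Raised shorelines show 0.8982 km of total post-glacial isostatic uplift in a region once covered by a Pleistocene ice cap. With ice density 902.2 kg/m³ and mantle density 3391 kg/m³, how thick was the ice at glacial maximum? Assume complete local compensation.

3.38 km

u = t ρ_ice/ρ_m → t = u ρ_m/ρ_ice = 0.8982 km × 3391/902.2 = 3.38 km.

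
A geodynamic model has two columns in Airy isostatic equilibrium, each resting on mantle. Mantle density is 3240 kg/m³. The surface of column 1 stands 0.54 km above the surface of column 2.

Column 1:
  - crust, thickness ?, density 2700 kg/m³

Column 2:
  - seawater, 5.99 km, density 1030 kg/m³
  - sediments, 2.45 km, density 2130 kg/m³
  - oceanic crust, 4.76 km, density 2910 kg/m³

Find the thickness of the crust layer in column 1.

35.7 km

Take the compensation level at the base of the deeper column (depth z_c below the surface of column 1) and equate Σ ρ_i t_i down to z_c; mantle fills any gap and the z_c terms cancel.
Column 1: x×2700 + (z_c − 0 − x)×3240
Column 2: 0.54×0 + 5.99×1030 + 2.45×2130 + 4.76×2910 + (z_c − 0.54 − 13.2)×3240
The z_c×3240 term appears on both sides and cancels. Collect the known terms of each column as K = Σ(ρt)_known − 3240 × (depth of known layers): K_1 = 0 − 3240×0 = 0; K_2 = 25239.8 − 3240×(0.54 + 13.2) = −19277.8.
Balance: K_1 − x×(3240 − 2700) = K_2, so x = (K_1 − K_2)/(3240 − 2700) = 19277.8/540 = 35.7 km.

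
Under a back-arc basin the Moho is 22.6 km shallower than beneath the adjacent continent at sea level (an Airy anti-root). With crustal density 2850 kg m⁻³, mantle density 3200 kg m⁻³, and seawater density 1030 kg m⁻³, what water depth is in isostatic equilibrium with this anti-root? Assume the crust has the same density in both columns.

4.35 km

Replacing a thickness d of crust by seawater at the top must be balanced by replacing crust with mantle at the base: d (ρ_c − ρ_w) = a (ρ_m − ρ_c).
d = a (ρ_m − ρ_c)/(ρ_c − ρ_w) = 22.6 km × 350/1820 = 4.35 km.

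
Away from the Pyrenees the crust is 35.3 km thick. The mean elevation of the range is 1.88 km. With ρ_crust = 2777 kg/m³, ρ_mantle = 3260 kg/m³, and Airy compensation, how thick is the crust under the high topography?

48 km

Root depth r = h ρ_c / (ρ_m − ρ_c) = 1.88 km × 2777 / 483 = 10.81 km.
Total thickness = T + h + r = 35.3 km + 1.88 km + 10.81 km = 48 km.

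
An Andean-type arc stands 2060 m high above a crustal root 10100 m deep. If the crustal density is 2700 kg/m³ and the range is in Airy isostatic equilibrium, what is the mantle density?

3250 kg/m³

Airy balance: ρ_c h = (ρ_m − ρ_c) r → ρ_m = ρ_c (1 + h/r).
ρ_m = 2700 × (1 + 2060 m/10100 m) = 3250 kg/m³.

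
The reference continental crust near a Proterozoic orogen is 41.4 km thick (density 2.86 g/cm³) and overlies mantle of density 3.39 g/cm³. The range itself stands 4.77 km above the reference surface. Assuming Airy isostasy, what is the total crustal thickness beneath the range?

71.9 km

Root depth r = h ρ_c / (ρ_m − ρ_c) = 4.77 km × 2.86 / 0.53 = 25.74 km.
Total thickness = T + h + r = 41.4 km + 4.77 km + 25.74 km = 71.9 km.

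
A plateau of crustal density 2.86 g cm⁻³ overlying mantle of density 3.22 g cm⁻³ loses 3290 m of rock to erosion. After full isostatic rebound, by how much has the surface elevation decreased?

368 m

Rebound u = e ρ_c/ρ_m = 3290 m × 2.86/3.22 = 2922 m.
Net surface drop = e − u = 3290 m − 2922 m = e (ρ_m − ρ_c)/ρ_m = 368 m.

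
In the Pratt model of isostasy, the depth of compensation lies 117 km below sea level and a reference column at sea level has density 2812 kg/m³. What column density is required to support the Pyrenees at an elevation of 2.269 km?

2760 kg/m³

Pratt balance: ρ_ref D = ρ (D + h).
ρ = ρ_ref D/(D + h) = 2812 × 117 km/(117 km + 2.269 km) = 2760 kg/m³.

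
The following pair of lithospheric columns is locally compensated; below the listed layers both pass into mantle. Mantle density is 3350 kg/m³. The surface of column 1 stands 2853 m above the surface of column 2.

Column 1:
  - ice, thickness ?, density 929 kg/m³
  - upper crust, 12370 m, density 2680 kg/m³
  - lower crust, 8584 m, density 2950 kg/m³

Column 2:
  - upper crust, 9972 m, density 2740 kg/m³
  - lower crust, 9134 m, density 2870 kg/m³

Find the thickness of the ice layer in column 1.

Take the compensation level at the base of the deeper column (depth z_c below the surface of column 1) and equate Σ ρ_i t_i down to z_c; mantle fills any gap and the z_c terms cancel.
Column 1: x×929 + 12370×2680 + 8584×2950 + (z_c − 20954 − x)×3350
Column 2: 2853×0 + 9972×2740 + 9134×2870 + (z_c − 2853 − 19106)×3350
The z_c×3350 term appears on both sides and cancels. Collect the known terms of each column as K = Σ(ρt)_known − 3350 × (depth of known layers): K_1 = 58474400 − 3350×20954 = −11721500; K_2 = 53537860 − 3350×(2853 + 19106) = −20024790.
Balance: K_1 − x×(3350 − 929) = K_2, so x = (K_1 − K_2)/(3350 − 929) = 8303290/2421 = 3430 m.

3430 m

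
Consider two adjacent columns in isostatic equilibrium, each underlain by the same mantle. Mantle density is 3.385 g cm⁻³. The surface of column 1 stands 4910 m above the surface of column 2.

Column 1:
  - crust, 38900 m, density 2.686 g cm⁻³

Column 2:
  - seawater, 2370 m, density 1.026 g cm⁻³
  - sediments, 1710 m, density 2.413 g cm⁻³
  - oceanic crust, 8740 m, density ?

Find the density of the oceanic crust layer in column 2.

3.01 g cm⁻³

Take the compensation level at the base of the deeper column (depth z_c below the surface of column 1) and equate Σ ρ_i t_i down to z_c; mantle fills any gap and the z_c terms cancel.
Column 1: 38900×2.686 + (z_c − 38900)×3.385
Column 2: 4910×0 + 2370×1.026 + 1710×2.413 + 8740×ρ + (z_c − 4910 − 12820)×3.385
The z_c×3.385 term appears on both sides and cancels. Collect the known terms of each column as K = Σ(ρt)_known − 3.385 × (depth of known layers): K_1 = 104485.4 − 3.385×38900 = −27191.1; K_2 = 6557.85 − 3.385×(4910 + 12820) = −53458.2.
Balance: K_1 = K_2 + 8740×ρ, so ρ = (K_1 − K_2)/8740 = 26267.1/8740 = 3.01 g cm⁻³.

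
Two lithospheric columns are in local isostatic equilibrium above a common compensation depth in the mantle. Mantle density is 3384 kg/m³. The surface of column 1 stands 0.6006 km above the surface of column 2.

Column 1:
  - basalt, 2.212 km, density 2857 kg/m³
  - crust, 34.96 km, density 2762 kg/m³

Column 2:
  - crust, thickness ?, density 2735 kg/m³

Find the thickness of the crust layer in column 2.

Take the compensation level at the base of the deeper column (depth z_c below the surface of column 1) and equate Σ ρ_i t_i down to z_c; mantle fills any gap and the z_c terms cancel.
Column 1: 2.212×2857 + 34.96×2762 + (z_c − 37.172)×3384
Column 2: 0.6006×0 + x×2735 + (z_c − 0.6006 − 0 − x)×3384
The z_c×3384 term appears on both sides and cancels. Collect the known terms of each column as K = Σ(ρt)_known − 3384 × (depth of known layers): K_1 = 102879.204 − 3384×37.172 = −22910.844; K_2 = 0 − 3384×(0.6006 + 0) = −2032.4304.
Balance: K_1 = K_2 − x×(3384 − 2735), so x = (K_2 − K_1)/(3384 − 2735) = 20878.4/649 = 32.2 km.

32.2 km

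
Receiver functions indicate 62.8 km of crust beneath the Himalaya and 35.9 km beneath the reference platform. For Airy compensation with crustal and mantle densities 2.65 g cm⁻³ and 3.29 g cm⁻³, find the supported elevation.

5.23 km

Excess crust Δ = 62.8 km − 35.9 km = 26.9 km, split between elevation h and root r with h + r = Δ.
Airy balance ρ_c h = (ρ_m − ρ_c) r gives r = h ρ_c/(ρ_m − ρ_c), so h (1 + ρ_c/(ρ_m − ρ_c)) = Δ, i.e. h = Δ (ρ_m − ρ_c)/ρ_m.
h = 26.9 km × 0.64/3.29 = 5.23 km.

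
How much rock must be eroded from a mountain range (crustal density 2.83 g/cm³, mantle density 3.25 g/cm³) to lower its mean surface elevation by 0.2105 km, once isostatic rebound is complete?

1.63 km

Net drop Δ = e − u = e − e ρ_c/ρ_m = e (ρ_m − ρ_c)/ρ_m.
e = Δ ρ_m/(ρ_m − ρ_c) = 0.2105 km × 3.25/0.42 = 1.63 km.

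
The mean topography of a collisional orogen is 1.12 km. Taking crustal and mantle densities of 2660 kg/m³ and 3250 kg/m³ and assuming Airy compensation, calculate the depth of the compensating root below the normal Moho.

5.05 km

For local isostatic compensation: the weight of the topography is balanced by the buoyancy of the root, ρ_c h = (ρ_m − ρ_c) r.
r = h · ρ_c / (ρ_m − ρ_c) = 1.12 km × 2660 / (3250 − 2660) = 5.05 km.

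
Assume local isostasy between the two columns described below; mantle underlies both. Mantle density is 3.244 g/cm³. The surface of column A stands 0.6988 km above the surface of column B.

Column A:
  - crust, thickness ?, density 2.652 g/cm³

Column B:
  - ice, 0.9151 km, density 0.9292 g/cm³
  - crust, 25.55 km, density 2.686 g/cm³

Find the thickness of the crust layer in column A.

31.5 km

Take the compensation level at the base of the deeper column (depth z_c below the surface of column A) and equate Σ ρ_i t_i down to z_c; mantle fills any gap and the z_c terms cancel.
Column A: x×2.652 + (z_c − 0 − x)×3.244
Column B: 0.6988×0 + 0.9151×0.9292 + 25.55×2.686 + (z_c − 0.6988 − 26.4651)×3.244
The z_c×3.244 term appears on both sides and cancels. Collect the known terms of each column as K = Σ(ρt)_known − 3.244 × (depth of known layers): K_A = 0 − 3.244×0 = 0; K_B = 69.4776109 − 3.244×(0.6988 + 26.4651) = −18.6420807.
Balance: K_A − x×(3.244 − 2.652) = K_B, so x = (K_A − K_B)/(3.244 − 2.652) = 18.6421/0.592 = 31.5 km.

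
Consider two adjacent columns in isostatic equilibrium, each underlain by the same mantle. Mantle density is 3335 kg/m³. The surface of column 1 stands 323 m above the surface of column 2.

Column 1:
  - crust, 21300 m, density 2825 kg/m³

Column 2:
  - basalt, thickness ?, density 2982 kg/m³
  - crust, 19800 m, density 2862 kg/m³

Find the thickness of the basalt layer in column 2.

Take the compensation level at the base of the deeper column (depth z_c below the surface of column 1) and equate Σ ρ_i t_i down to z_c; mantle fills any gap and the z_c terms cancel.
Column 1: 21300×2825 + (z_c − 21300)×3335
Column 2: 323×0 + x×2982 + 19800×2862 + (z_c − 323 − 19800 − x)×3335
The z_c×3335 term appears on both sides and cancels. Collect the known terms of each column as K = Σ(ρt)_known − 3335 × (depth of known layers): K_1 = 60172500 − 3335×21300 = −10863000; K_2 = 56667600 − 3335×(323 + 19800) = −10442605.
Balance: K_1 = K_2 − x×(3335 − 2982), so x = (K_2 − K_1)/(3335 − 2982) = 420395/353 = 1190 m.

1190 m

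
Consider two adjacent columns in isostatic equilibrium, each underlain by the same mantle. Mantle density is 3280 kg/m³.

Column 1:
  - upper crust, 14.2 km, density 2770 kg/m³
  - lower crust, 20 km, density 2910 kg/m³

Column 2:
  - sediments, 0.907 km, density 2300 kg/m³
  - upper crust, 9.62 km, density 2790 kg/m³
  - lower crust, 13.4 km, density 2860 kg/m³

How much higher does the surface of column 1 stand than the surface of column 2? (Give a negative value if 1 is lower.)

1.04 km

For any compensation level in the mantle, the mantle terms cancel and isostasy reduces to e = (Σt_1 − Σt_2) − (Σ(ρt)_1 − Σ(ρt)_2) / ρ_m.
Σt_1 = 34.2 km; Σt_2 = 23.927 km; Σ(ρt)_1 = 97534; Σ(ρt)_2 = 67249.9 (in km·kg/m³).
e = (34.2 − 23.927) − (97534 − 67249.9) / 3280 = 1.04 km.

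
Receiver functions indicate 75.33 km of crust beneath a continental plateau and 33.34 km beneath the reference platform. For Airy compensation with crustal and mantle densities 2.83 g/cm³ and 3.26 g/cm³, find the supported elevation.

5.54 km

Excess crust Δ = 75.33 km − 33.34 km = 41.99 km, split between elevation h and root r with h + r = Δ.
Airy balance ρ_c h = (ρ_m − ρ_c) r gives r = h ρ_c/(ρ_m − ρ_c), so h (1 + ρ_c/(ρ_m − ρ_c)) = Δ, i.e. h = Δ (ρ_m − ρ_c)/ρ_m.
h = 41.99 km × 0.43/3.26 = 5.54 km.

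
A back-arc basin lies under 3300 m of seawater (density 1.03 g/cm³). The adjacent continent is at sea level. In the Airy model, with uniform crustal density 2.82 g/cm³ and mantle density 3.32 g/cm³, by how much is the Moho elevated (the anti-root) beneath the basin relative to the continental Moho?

Equating mass per unit area of the two columns: replacing crust with seawater at the top is compensated by replacing crust with mantle at the base: d (ρ_c − ρ_w) = a (ρ_m − ρ_c).
a = d (ρ_c − ρ_w)/(ρ_m − ρ_c) = 3300 m × 1.79/0.5 = 11800 m.

11800 m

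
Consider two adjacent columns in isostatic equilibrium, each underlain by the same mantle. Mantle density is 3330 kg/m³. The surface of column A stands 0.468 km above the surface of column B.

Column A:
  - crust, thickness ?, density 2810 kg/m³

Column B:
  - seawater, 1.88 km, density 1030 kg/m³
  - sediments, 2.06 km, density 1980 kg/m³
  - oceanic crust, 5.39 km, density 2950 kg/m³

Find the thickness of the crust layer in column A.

20.6 km

Take the compensation level at the base of the deeper column (depth z_c below the surface of column A) and equate Σ ρ_i t_i down to z_c; mantle fills any gap and the z_c terms cancel.
Column A: x×2810 + (z_c − 0 − x)×3330
Column B: 0.468×0 + 1.88×1030 + 2.06×1980 + 5.39×2950 + (z_c − 0.468 − 9.33)×3330
The z_c×3330 term appears on both sides and cancels. Collect the known terms of each column as K = Σ(ρt)_known − 3330 × (depth of known layers): K_A = 0 − 3330×0 = 0; K_B = 21915.7 − 3330×(0.468 + 9.33) = −10711.64.
Balance: K_A − x×(3330 − 2810) = K_B, so x = (K_A − K_B)/(3330 − 2810) = 10711.6/520 = 20.6 km.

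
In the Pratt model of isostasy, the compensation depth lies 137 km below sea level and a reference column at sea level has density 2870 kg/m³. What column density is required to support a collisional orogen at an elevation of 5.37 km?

2760 kg/m³

Pratt balance: ρ_ref D = ρ (D + h).
ρ = ρ_ref D/(D + h) = 2870 × 137 km/(137 km + 5.37 km) = 2760 kg/m³.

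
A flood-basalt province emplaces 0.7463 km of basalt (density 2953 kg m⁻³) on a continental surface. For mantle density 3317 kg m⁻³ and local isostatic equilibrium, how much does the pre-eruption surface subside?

0.664 km

Subaerial loading: s = t ρ_load / ρ_m.
s = 0.7463 km × 2953/3317 = 0.664 km.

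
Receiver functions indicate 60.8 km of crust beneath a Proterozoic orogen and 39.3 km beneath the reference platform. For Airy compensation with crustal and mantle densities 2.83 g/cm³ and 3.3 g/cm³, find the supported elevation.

Excess crust Δ = 60.8 km − 39.3 km = 21.5 km, split between elevation h and root r with h + r = Δ.
Airy balance ρ_c h = (ρ_m − ρ_c) r gives r = h ρ_c/(ρ_m − ρ_c), so h (1 + ρ_c/(ρ_m − ρ_c)) = Δ, i.e. h = Δ (ρ_m − ρ_c)/ρ_m.
h = 21.5 km × 0.47/3.3 = 3.06 km.

3.06 km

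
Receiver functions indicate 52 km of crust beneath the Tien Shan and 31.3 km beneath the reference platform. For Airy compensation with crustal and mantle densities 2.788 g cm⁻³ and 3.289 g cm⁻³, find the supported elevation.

Excess crust Δ = 52 km − 31.3 km = 20.7 km, split between elevation h and root r with h + r = Δ.
Airy balance ρ_c h = (ρ_m − ρ_c) r gives r = h ρ_c/(ρ_m − ρ_c), so h (1 + ρ_c/(ρ_m − ρ_c)) = Δ, i.e. h = Δ (ρ_m − ρ_c)/ρ_m.
h = 20.7 km × 0.501/3.289 = 3.15 km.

3.15 km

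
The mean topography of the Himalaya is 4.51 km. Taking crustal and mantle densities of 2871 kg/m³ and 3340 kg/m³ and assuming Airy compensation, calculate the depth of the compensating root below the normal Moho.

27.6 km

Isostatic balance requires: the weight of the topography is balanced by the buoyancy of the root, ρ_c h = (ρ_m − ρ_c) r.
r = h · ρ_c / (ρ_m − ρ_c) = 4.51 km × 2871 / (3340 − 2871) = 27.6 km.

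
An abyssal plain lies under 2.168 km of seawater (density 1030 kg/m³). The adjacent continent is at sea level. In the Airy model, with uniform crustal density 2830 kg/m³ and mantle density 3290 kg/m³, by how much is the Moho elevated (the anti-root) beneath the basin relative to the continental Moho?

8.48 km

For local isostatic compensation: replacing crust with seawater at the top is compensated by replacing crust with mantle at the base: d (ρ_c − ρ_w) = a (ρ_m − ρ_c).
a = d (ρ_c − ρ_w)/(ρ_m − ρ_c) = 2.168 km × 1800/460 = 8.48 km.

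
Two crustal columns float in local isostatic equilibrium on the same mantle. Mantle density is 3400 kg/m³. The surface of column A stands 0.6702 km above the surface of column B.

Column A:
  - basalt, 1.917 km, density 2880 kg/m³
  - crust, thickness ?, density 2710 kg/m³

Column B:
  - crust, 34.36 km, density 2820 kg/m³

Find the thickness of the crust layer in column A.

Take the compensation level at the base of the deeper column (depth z_c below the surface of column A) and equate Σ ρ_i t_i down to z_c; mantle fills any gap and the z_c terms cancel.
Column A: 1.917×2880 + x×2710 + (z_c − 1.917 − x)×3400
Column B: 0.6702×0 + 34.36×2820 + (z_c − 0.6702 − 34.36)×3400
The z_c×3400 term appears on both sides and cancels. Collect the known terms of each column as K = Σ(ρt)_known − 3400 × (depth of known layers): K_A = 5520.96 − 3400×1.917 = −996.84; K_B = 96895.2 − 3400×(0.6702 + 34.36) = −22207.48.
Balance: K_A − x×(3400 − 2710) = K_B, so x = (K_A − K_B)/(3400 − 2710) = 21210.6/690 = 30.7 km.

30.7 km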